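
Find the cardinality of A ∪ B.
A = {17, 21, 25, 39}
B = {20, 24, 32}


Set A = {17, 21, 25, 39}, |A| = 4
Set B = {20, 24, 32}, |B| = 3
A ∩ B = {}, |A ∩ B| = 0
|A ∪ B| = |A| + |B| - |A ∩ B| = 4 + 3 - 0 = 7

7


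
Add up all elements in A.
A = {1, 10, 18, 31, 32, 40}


Set A = {1, 10, 18, 31, 32, 40}
Sum = 1 + 10 + 18 + 31 + 32 + 40 = 132

132


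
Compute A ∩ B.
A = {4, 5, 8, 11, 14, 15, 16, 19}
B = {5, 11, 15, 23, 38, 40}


Set A = {4, 5, 8, 11, 14, 15, 16, 19}
Set B = {5, 11, 15, 23, 38, 40}
A ∩ B includes only elements in both sets.
Check each element of A against B:
4 ✗, 5 ✓, 8 ✗, 11 ✓, 14 ✗, 15 ✓, 16 ✗, 19 ✗
A ∩ B = {5, 11, 15}

{5, 11, 15}


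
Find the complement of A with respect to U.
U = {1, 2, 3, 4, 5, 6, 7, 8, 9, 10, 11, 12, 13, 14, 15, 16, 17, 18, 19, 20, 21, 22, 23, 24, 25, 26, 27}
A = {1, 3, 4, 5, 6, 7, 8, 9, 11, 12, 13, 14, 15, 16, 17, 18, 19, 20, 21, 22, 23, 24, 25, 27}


Universal set U = {1, 2, 3, 4, 5, 6, 7, 8, 9, 10, 11, 12, 13, 14, 15, 16, 17, 18, 19, 20, 21, 22, 23, 24, 25, 26, 27}
Set A = {1, 3, 4, 5, 6, 7, 8, 9, 11, 12, 13, 14, 15, 16, 17, 18, 19, 20, 21, 22, 23, 24, 25, 27}
A' = U \ A = elements in U but not in A
Checking each element of U:
1 (in A, exclude), 2 (not in A, include), 3 (in A, exclude), 4 (in A, exclude), 5 (in A, exclude), 6 (in A, exclude), 7 (in A, exclude), 8 (in A, exclude), 9 (in A, exclude), 10 (not in A, include), 11 (in A, exclude), 12 (in A, exclude), 13 (in A, exclude), 14 (in A, exclude), 15 (in A, exclude), 16 (in A, exclude), 17 (in A, exclude), 18 (in A, exclude), 19 (in A, exclude), 20 (in A, exclude), 21 (in A, exclude), 22 (in A, exclude), 23 (in A, exclude), 24 (in A, exclude), 25 (in A, exclude), 26 (not in A, include), 27 (in A, exclude)
A' = {2, 10, 26}

{2, 10, 26}


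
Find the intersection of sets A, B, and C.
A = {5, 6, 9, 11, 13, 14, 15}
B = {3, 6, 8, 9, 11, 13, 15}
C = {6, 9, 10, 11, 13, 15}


Set A = {5, 6, 9, 11, 13, 14, 15}
Set B = {3, 6, 8, 9, 11, 13, 15}
Set C = {6, 9, 10, 11, 13, 15}
First, A ∩ B = {6, 9, 11, 13, 15}
Then, (A ∩ B) ∩ C = {6, 9, 11, 13, 15}

{6, 9, 11, 13, 15}


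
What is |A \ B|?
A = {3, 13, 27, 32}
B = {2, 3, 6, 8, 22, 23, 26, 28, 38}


Set A = {3, 13, 27, 32}
Set B = {2, 3, 6, 8, 22, 23, 26, 28, 38}
A \ B = {13, 27, 32}
|A \ B| = 3

3


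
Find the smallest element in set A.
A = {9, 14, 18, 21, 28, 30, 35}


Set A = {9, 14, 18, 21, 28, 30, 35}
Elements in ascending order: 9, 14, 18, 21, 28, 30, 35
The smallest element is 9.

9


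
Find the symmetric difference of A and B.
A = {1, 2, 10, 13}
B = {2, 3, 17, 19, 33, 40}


Set A = {1, 2, 10, 13}
Set B = {2, 3, 17, 19, 33, 40}
A △ B = (A \ B) ∪ (B \ A)
Elements in A but not B: {1, 10, 13}
Elements in B but not A: {3, 17, 19, 33, 40}
A △ B = {1, 3, 10, 13, 17, 19, 33, 40}

{1, 3, 10, 13, 17, 19, 33, 40}


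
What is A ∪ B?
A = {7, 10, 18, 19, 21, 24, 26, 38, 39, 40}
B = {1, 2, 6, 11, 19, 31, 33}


Set A = {7, 10, 18, 19, 21, 24, 26, 38, 39, 40}
Set B = {1, 2, 6, 11, 19, 31, 33}
A ∪ B includes all elements in either set.
Elements from A: {7, 10, 18, 19, 21, 24, 26, 38, 39, 40}
Elements from B not already included: {1, 2, 6, 11, 31, 33}
A ∪ B = {1, 2, 6, 7, 10, 11, 18, 19, 21, 24, 26, 31, 33, 38, 39, 40}

{1, 2, 6, 7, 10, 11, 18, 19, 21, 24, 26, 31, 33, 38, 39, 40}


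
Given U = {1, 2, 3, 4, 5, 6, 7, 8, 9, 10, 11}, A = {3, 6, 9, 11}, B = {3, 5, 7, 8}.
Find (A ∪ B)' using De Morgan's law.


U = {1, 2, 3, 4, 5, 6, 7, 8, 9, 10, 11}
A = {3, 6, 9, 11}, B = {3, 5, 7, 8}
A ∪ B = {3, 5, 6, 7, 8, 9, 11}
(A ∪ B)' = U \ (A ∪ B) = {1, 2, 4, 10}
Verification via A' ∩ B': A' = {1, 2, 4, 5, 7, 8, 10}, B' = {1, 2, 4, 6, 9, 10, 11}
A' ∩ B' = {1, 2, 4, 10} ✓

{1, 2, 4, 10}


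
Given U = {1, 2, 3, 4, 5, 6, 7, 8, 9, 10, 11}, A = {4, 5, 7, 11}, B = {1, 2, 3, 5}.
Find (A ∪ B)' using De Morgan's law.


U = {1, 2, 3, 4, 5, 6, 7, 8, 9, 10, 11}
A = {4, 5, 7, 11}, B = {1, 2, 3, 5}
A ∪ B = {1, 2, 3, 4, 5, 7, 11}
(A ∪ B)' = U \ (A ∪ B) = {6, 8, 9, 10}
Verification via A' ∩ B': A' = {1, 2, 3, 6, 8, 9, 10}, B' = {4, 6, 7, 8, 9, 10, 11}
A' ∩ B' = {6, 8, 9, 10} ✓

{6, 8, 9, 10}


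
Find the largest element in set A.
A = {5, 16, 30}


Set A = {5, 16, 30}
Elements in ascending order: 5, 16, 30
The largest element is 30.

30


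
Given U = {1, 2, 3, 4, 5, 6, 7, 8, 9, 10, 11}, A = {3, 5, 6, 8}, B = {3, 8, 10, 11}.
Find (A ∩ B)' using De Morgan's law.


U = {1, 2, 3, 4, 5, 6, 7, 8, 9, 10, 11}
A = {3, 5, 6, 8}, B = {3, 8, 10, 11}
A ∩ B = {3, 8}
(A ∩ B)' = U \ (A ∩ B) = {1, 2, 4, 5, 6, 7, 9, 10, 11}
Verification via A' ∪ B': A' = {1, 2, 4, 7, 9, 10, 11}, B' = {1, 2, 4, 5, 6, 7, 9}
A' ∪ B' = {1, 2, 4, 5, 6, 7, 9, 10, 11} ✓

{1, 2, 4, 5, 6, 7, 9, 10, 11}


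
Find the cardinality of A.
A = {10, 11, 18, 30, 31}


Set A = {10, 11, 18, 30, 31}
Listing elements: 10, 11, 18, 30, 31
Counting: 5 elements
|A| = 5

5


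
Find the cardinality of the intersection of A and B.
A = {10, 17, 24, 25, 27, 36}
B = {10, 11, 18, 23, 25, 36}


Set A = {10, 17, 24, 25, 27, 36}
Set B = {10, 11, 18, 23, 25, 36}
A ∩ B = {10, 25, 36}
|A ∩ B| = 3

3


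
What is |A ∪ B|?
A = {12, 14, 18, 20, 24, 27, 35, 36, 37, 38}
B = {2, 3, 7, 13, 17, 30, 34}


Set A = {12, 14, 18, 20, 24, 27, 35, 36, 37, 38}, |A| = 10
Set B = {2, 3, 7, 13, 17, 30, 34}, |B| = 7
A ∩ B = {}, |A ∩ B| = 0
|A ∪ B| = |A| + |B| - |A ∩ B| = 10 + 7 - 0 = 17

17


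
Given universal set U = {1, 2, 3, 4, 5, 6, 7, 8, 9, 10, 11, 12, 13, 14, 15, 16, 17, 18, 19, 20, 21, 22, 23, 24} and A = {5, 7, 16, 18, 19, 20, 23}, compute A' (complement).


Universal set U = {1, 2, 3, 4, 5, 6, 7, 8, 9, 10, 11, 12, 13, 14, 15, 16, 17, 18, 19, 20, 21, 22, 23, 24}
Set A = {5, 7, 16, 18, 19, 20, 23}
A' = U \ A = elements in U but not in A
Checking each element of U:
1 (not in A, include), 2 (not in A, include), 3 (not in A, include), 4 (not in A, include), 5 (in A, exclude), 6 (not in A, include), 7 (in A, exclude), 8 (not in A, include), 9 (not in A, include), 10 (not in A, include), 11 (not in A, include), 12 (not in A, include), 13 (not in A, include), 14 (not in A, include), 15 (not in A, include), 16 (in A, exclude), 17 (not in A, include), 18 (in A, exclude), 19 (in A, exclude), 20 (in A, exclude), 21 (not in A, include), 22 (not in A, include), 23 (in A, exclude), 24 (not in A, include)
A' = {1, 2, 3, 4, 6, 8, 9, 10, 11, 12, 13, 14, 15, 17, 21, 22, 24}

{1, 2, 3, 4, 6, 8, 9, 10, 11, 12, 13, 14, 15, 17, 21, 22, 24}


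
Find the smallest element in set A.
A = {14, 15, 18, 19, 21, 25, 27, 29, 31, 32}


Set A = {14, 15, 18, 19, 21, 25, 27, 29, 31, 32}
Elements in ascending order: 14, 15, 18, 19, 21, 25, 27, 29, 31, 32
The smallest element is 14.

14


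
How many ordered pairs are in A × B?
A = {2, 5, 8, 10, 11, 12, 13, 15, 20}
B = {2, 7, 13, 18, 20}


Set A = {2, 5, 8, 10, 11, 12, 13, 15, 20} has 9 elements.
Set B = {2, 7, 13, 18, 20} has 5 elements.
|A × B| = |A| × |B| = 9 × 5 = 45

45


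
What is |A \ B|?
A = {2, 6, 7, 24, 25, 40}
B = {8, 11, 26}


Set A = {2, 6, 7, 24, 25, 40}
Set B = {8, 11, 26}
A \ B = {2, 6, 7, 24, 25, 40}
|A \ B| = 6

6


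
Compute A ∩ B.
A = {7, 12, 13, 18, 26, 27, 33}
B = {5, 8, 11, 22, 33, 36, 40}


Set A = {7, 12, 13, 18, 26, 27, 33}
Set B = {5, 8, 11, 22, 33, 36, 40}
A ∩ B includes only elements in both sets.
Check each element of A against B:
7 ✗, 12 ✗, 13 ✗, 18 ✗, 26 ✗, 27 ✗, 33 ✓
A ∩ B = {33}

{33}


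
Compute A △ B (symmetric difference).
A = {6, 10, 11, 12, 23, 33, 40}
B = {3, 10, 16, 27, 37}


Set A = {6, 10, 11, 12, 23, 33, 40}
Set B = {3, 10, 16, 27, 37}
A △ B = (A \ B) ∪ (B \ A)
Elements in A but not B: {6, 11, 12, 23, 33, 40}
Elements in B but not A: {3, 16, 27, 37}
A △ B = {3, 6, 11, 12, 16, 23, 27, 33, 37, 40}

{3, 6, 11, 12, 16, 23, 27, 33, 37, 40}


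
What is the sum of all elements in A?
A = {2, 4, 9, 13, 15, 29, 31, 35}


Set A = {2, 4, 9, 13, 15, 29, 31, 35}
Sum = 2 + 4 + 9 + 13 + 15 + 29 + 31 + 35 = 138

138


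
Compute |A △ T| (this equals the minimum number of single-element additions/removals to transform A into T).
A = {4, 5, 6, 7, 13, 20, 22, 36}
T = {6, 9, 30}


Set A = {4, 5, 6, 7, 13, 20, 22, 36}
Set T = {6, 9, 30}
Elements to remove from A (in A, not in T): {4, 5, 7, 13, 20, 22, 36} → 7 removals
Elements to add to A (in T, not in A): {9, 30} → 2 additions
Total edits = 7 + 2 = 9

9


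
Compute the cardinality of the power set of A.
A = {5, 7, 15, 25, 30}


Set A = {5, 7, 15, 25, 30}
|A| = 5
The power set P(A) contains all subsets of A.
|P(A)| = 2^|A| = 2^5 = 32

32


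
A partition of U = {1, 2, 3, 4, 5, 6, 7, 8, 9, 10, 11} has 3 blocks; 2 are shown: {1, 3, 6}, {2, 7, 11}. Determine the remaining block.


U = {1, 2, 3, 4, 5, 6, 7, 8, 9, 10, 11}
Shown blocks: {1, 3, 6}, {2, 7, 11}
A partition's blocks are pairwise disjoint and cover U, so the missing block = U \ (union of shown blocks).
Union of shown blocks: {1, 2, 3, 6, 7, 11}
Missing block = U \ (union) = {4, 5, 8, 9, 10}

{4, 5, 8, 9, 10}


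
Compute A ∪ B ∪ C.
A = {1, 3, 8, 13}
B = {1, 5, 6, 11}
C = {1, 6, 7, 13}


Set A = {1, 3, 8, 13}
Set B = {1, 5, 6, 11}
Set C = {1, 6, 7, 13}
First, A ∪ B = {1, 3, 5, 6, 8, 11, 13}
Then, (A ∪ B) ∪ C = {1, 3, 5, 6, 7, 8, 11, 13}

{1, 3, 5, 6, 7, 8, 11, 13}


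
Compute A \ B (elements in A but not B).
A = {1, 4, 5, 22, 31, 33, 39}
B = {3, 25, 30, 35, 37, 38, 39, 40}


Set A = {1, 4, 5, 22, 31, 33, 39}
Set B = {3, 25, 30, 35, 37, 38, 39, 40}
A \ B includes elements in A that are not in B.
Check each element of A:
1 (not in B, keep), 4 (not in B, keep), 5 (not in B, keep), 22 (not in B, keep), 31 (not in B, keep), 33 (not in B, keep), 39 (in B, remove)
A \ B = {1, 4, 5, 22, 31, 33}

{1, 4, 5, 22, 31, 33}


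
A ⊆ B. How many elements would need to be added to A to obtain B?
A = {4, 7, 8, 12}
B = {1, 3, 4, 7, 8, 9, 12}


Set A = {4, 7, 8, 12}, |A| = 4
Set B = {1, 3, 4, 7, 8, 9, 12}, |B| = 7
Since A ⊆ B: B \ A = {1, 3, 9}
|B| - |A| = 7 - 4 = 3

3


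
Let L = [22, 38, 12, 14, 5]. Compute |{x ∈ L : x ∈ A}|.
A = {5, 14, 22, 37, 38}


Set A = {5, 14, 22, 37, 38}
Candidates: [22, 38, 12, 14, 5]
Check each candidate:
22 ∈ A, 38 ∈ A, 12 ∉ A, 14 ∈ A, 5 ∈ A
Count of candidates in A: 4

4


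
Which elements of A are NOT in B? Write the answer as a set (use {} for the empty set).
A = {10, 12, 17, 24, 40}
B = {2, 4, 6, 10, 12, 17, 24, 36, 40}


Set A = {10, 12, 17, 24, 40}
Set B = {2, 4, 6, 10, 12, 17, 24, 36, 40}
Check each element of A against B:
10 ∈ B, 12 ∈ B, 17 ∈ B, 24 ∈ B, 40 ∈ B
Elements of A not in B: {}

{}


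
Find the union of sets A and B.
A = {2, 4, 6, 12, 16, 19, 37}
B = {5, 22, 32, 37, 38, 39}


Set A = {2, 4, 6, 12, 16, 19, 37}
Set B = {5, 22, 32, 37, 38, 39}
A ∪ B includes all elements in either set.
Elements from A: {2, 4, 6, 12, 16, 19, 37}
Elements from B not already included: {5, 22, 32, 38, 39}
A ∪ B = {2, 4, 5, 6, 12, 16, 19, 22, 32, 37, 38, 39}

{2, 4, 5, 6, 12, 16, 19, 22, 32, 37, 38, 39}


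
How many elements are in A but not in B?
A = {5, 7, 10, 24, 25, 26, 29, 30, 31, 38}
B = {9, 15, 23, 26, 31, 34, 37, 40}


Set A = {5, 7, 10, 24, 25, 26, 29, 30, 31, 38}
Set B = {9, 15, 23, 26, 31, 34, 37, 40}
A \ B = {5, 7, 10, 24, 25, 29, 30, 38}
|A \ B| = 8

8


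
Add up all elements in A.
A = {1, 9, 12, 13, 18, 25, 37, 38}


Set A = {1, 9, 12, 13, 18, 25, 37, 38}
Sum = 1 + 9 + 12 + 13 + 18 + 25 + 37 + 38 = 153

153


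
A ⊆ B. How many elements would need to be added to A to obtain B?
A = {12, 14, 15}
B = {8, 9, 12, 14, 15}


Set A = {12, 14, 15}, |A| = 3
Set B = {8, 9, 12, 14, 15}, |B| = 5
Since A ⊆ B: B \ A = {8, 9}
|B| - |A| = 5 - 3 = 2

2


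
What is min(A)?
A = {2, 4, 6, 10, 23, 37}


Set A = {2, 4, 6, 10, 23, 37}
Elements in ascending order: 2, 4, 6, 10, 23, 37
The smallest element is 2.

2


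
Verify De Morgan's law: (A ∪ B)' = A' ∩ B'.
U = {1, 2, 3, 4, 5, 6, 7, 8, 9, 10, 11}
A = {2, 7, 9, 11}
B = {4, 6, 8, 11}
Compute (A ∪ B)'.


U = {1, 2, 3, 4, 5, 6, 7, 8, 9, 10, 11}
A = {2, 7, 9, 11}, B = {4, 6, 8, 11}
A ∪ B = {2, 4, 6, 7, 8, 9, 11}
(A ∪ B)' = U \ (A ∪ B) = {1, 3, 5, 10}
Verification via A' ∩ B': A' = {1, 3, 4, 5, 6, 8, 10}, B' = {1, 2, 3, 5, 7, 9, 10}
A' ∩ B' = {1, 3, 5, 10} ✓

{1, 3, 5, 10}


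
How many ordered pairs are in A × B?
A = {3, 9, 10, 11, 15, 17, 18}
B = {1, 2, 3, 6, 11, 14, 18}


Set A = {3, 9, 10, 11, 15, 17, 18} has 7 elements.
Set B = {1, 2, 3, 6, 11, 14, 18} has 7 elements.
|A × B| = |A| × |B| = 7 × 7 = 49

49


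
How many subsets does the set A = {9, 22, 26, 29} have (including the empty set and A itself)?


Set A = {9, 22, 26, 29}
|A| = 4
The power set P(A) contains all subsets of A.
|P(A)| = 2^|A| = 2^4 = 16

16


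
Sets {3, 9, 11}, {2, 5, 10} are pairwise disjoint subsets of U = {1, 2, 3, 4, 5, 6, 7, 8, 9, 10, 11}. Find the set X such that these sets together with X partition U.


U = {1, 2, 3, 4, 5, 6, 7, 8, 9, 10, 11}
Shown blocks: {3, 9, 11}, {2, 5, 10}
A partition's blocks are pairwise disjoint and cover U, so the missing block = U \ (union of shown blocks).
Union of shown blocks: {2, 3, 5, 9, 10, 11}
Missing block = U \ (union) = {1, 4, 6, 7, 8}

{1, 4, 6, 7, 8}


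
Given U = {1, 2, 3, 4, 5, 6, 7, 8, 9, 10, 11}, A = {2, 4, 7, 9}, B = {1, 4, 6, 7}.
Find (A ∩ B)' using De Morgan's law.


U = {1, 2, 3, 4, 5, 6, 7, 8, 9, 10, 11}
A = {2, 4, 7, 9}, B = {1, 4, 6, 7}
A ∩ B = {4, 7}
(A ∩ B)' = U \ (A ∩ B) = {1, 2, 3, 5, 6, 8, 9, 10, 11}
Verification via A' ∪ B': A' = {1, 3, 5, 6, 8, 10, 11}, B' = {2, 3, 5, 8, 9, 10, 11}
A' ∪ B' = {1, 2, 3, 5, 6, 8, 9, 10, 11} ✓

{1, 2, 3, 5, 6, 8, 9, 10, 11}


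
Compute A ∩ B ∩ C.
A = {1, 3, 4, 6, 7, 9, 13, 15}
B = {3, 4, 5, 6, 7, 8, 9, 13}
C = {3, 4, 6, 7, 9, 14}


Set A = {1, 3, 4, 6, 7, 9, 13, 15}
Set B = {3, 4, 5, 6, 7, 8, 9, 13}
Set C = {3, 4, 6, 7, 9, 14}
First, A ∩ B = {3, 4, 6, 7, 9, 13}
Then, (A ∩ B) ∩ C = {3, 4, 6, 7, 9}

{3, 4, 6, 7, 9}


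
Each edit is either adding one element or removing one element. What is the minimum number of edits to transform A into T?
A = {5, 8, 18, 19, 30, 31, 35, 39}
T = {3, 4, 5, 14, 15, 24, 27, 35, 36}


Set A = {5, 8, 18, 19, 30, 31, 35, 39}
Set T = {3, 4, 5, 14, 15, 24, 27, 35, 36}
Elements to remove from A (in A, not in T): {8, 18, 19, 30, 31, 39} → 6 removals
Elements to add to A (in T, not in A): {3, 4, 14, 15, 24, 27, 36} → 7 additions
Total edits = 6 + 7 = 13

13


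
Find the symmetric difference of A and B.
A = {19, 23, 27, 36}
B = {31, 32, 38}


Set A = {19, 23, 27, 36}
Set B = {31, 32, 38}
A △ B = (A \ B) ∪ (B \ A)
Elements in A but not B: {19, 23, 27, 36}
Elements in B but not A: {31, 32, 38}
A △ B = {19, 23, 27, 31, 32, 36, 38}

{19, 23, 27, 31, 32, 36, 38}


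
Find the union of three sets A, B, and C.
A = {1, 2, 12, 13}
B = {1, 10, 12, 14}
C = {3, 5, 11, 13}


Set A = {1, 2, 12, 13}
Set B = {1, 10, 12, 14}
Set C = {3, 5, 11, 13}
First, A ∪ B = {1, 2, 10, 12, 13, 14}
Then, (A ∪ B) ∪ C = {1, 2, 3, 5, 10, 11, 12, 13, 14}

{1, 2, 3, 5, 10, 11, 12, 13, 14}


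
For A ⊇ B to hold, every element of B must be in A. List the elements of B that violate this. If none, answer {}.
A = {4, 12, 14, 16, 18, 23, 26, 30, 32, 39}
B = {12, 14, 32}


Set A = {4, 12, 14, 16, 18, 23, 26, 30, 32, 39}
Set B = {12, 14, 32}
Check each element of B against A:
12 ∈ A, 14 ∈ A, 32 ∈ A
Elements of B not in A: {}

{}


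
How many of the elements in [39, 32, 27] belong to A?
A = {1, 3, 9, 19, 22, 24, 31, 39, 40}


Set A = {1, 3, 9, 19, 22, 24, 31, 39, 40}
Candidates: [39, 32, 27]
Check each candidate:
39 ∈ A, 32 ∉ A, 27 ∉ A
Count of candidates in A: 1

1


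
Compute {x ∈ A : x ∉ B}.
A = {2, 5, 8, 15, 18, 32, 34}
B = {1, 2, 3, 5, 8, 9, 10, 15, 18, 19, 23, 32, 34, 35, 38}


Set A = {2, 5, 8, 15, 18, 32, 34}
Set B = {1, 2, 3, 5, 8, 9, 10, 15, 18, 19, 23, 32, 34, 35, 38}
Check each element of A against B:
2 ∈ B, 5 ∈ B, 8 ∈ B, 15 ∈ B, 18 ∈ B, 32 ∈ B, 34 ∈ B
Elements of A not in B: {}

{}


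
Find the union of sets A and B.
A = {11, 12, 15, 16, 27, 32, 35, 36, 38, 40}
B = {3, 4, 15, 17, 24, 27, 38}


Set A = {11, 12, 15, 16, 27, 32, 35, 36, 38, 40}
Set B = {3, 4, 15, 17, 24, 27, 38}
A ∪ B includes all elements in either set.
Elements from A: {11, 12, 15, 16, 27, 32, 35, 36, 38, 40}
Elements from B not already included: {3, 4, 17, 24}
A ∪ B = {3, 4, 11, 12, 15, 16, 17, 24, 27, 32, 35, 36, 38, 40}

{3, 4, 11, 12, 15, 16, 17, 24, 27, 32, 35, 36, 38, 40}


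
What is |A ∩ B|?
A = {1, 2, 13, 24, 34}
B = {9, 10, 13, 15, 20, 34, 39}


Set A = {1, 2, 13, 24, 34}
Set B = {9, 10, 13, 15, 20, 34, 39}
A ∩ B = {13, 34}
|A ∩ B| = 2

2


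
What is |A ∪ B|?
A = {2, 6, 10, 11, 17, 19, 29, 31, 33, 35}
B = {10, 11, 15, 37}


Set A = {2, 6, 10, 11, 17, 19, 29, 31, 33, 35}, |A| = 10
Set B = {10, 11, 15, 37}, |B| = 4
A ∩ B = {10, 11}, |A ∩ B| = 2
|A ∪ B| = |A| + |B| - |A ∩ B| = 10 + 4 - 2 = 12

12


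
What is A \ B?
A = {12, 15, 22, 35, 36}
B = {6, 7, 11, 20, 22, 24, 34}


Set A = {12, 15, 22, 35, 36}
Set B = {6, 7, 11, 20, 22, 24, 34}
A \ B includes elements in A that are not in B.
Check each element of A:
12 (not in B, keep), 15 (not in B, keep), 22 (in B, remove), 35 (not in B, keep), 36 (not in B, keep)
A \ B = {12, 15, 35, 36}

{12, 15, 35, 36}


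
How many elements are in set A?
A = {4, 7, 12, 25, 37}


Set A = {4, 7, 12, 25, 37}
Listing elements: 4, 7, 12, 25, 37
Counting: 5 elements
|A| = 5

5


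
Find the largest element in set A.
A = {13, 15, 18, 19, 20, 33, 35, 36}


Set A = {13, 15, 18, 19, 20, 33, 35, 36}
Elements in ascending order: 13, 15, 18, 19, 20, 33, 35, 36
The largest element is 36.

36


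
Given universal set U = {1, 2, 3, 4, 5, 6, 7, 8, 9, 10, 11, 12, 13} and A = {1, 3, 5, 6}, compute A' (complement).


Universal set U = {1, 2, 3, 4, 5, 6, 7, 8, 9, 10, 11, 12, 13}
Set A = {1, 3, 5, 6}
A' = U \ A = elements in U but not in A
Checking each element of U:
1 (in A, exclude), 2 (not in A, include), 3 (in A, exclude), 4 (not in A, include), 5 (in A, exclude), 6 (in A, exclude), 7 (not in A, include), 8 (not in A, include), 9 (not in A, include), 10 (not in A, include), 11 (not in A, include), 12 (not in A, include), 13 (not in A, include)
A' = {2, 4, 7, 8, 9, 10, 11, 12, 13}

{2, 4, 7, 8, 9, 10, 11, 12, 13}


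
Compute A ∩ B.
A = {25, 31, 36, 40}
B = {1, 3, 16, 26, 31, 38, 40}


Set A = {25, 31, 36, 40}
Set B = {1, 3, 16, 26, 31, 38, 40}
A ∩ B includes only elements in both sets.
Check each element of A against B:
25 ✗, 31 ✓, 36 ✗, 40 ✓
A ∩ B = {31, 40}

{31, 40}


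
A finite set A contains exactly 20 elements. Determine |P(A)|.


The set has 20 elements.
The power set contains all possible subsets.
|P(A)| = 2^|A| = 2^20 = 1048576

1048576


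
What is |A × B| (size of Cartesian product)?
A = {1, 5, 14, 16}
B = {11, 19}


Set A = {1, 5, 14, 16} has 4 elements.
Set B = {11, 19} has 2 elements.
|A × B| = |A| × |B| = 4 × 2 = 8

8


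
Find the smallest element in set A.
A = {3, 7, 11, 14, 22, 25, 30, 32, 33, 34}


Set A = {3, 7, 11, 14, 22, 25, 30, 32, 33, 34}
Elements in ascending order: 3, 7, 11, 14, 22, 25, 30, 32, 33, 34
The smallest element is 3.

3


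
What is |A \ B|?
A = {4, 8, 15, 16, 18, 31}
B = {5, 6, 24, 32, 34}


Set A = {4, 8, 15, 16, 18, 31}
Set B = {5, 6, 24, 32, 34}
A \ B = {4, 8, 15, 16, 18, 31}
|A \ B| = 6

6


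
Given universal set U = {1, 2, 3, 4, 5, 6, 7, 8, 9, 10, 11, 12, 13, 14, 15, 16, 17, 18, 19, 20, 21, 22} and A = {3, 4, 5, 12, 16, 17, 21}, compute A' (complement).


Universal set U = {1, 2, 3, 4, 5, 6, 7, 8, 9, 10, 11, 12, 13, 14, 15, 16, 17, 18, 19, 20, 21, 22}
Set A = {3, 4, 5, 12, 16, 17, 21}
A' = U \ A = elements in U but not in A
Checking each element of U:
1 (not in A, include), 2 (not in A, include), 3 (in A, exclude), 4 (in A, exclude), 5 (in A, exclude), 6 (not in A, include), 7 (not in A, include), 8 (not in A, include), 9 (not in A, include), 10 (not in A, include), 11 (not in A, include), 12 (in A, exclude), 13 (not in A, include), 14 (not in A, include), 15 (not in A, include), 16 (in A, exclude), 17 (in A, exclude), 18 (not in A, include), 19 (not in A, include), 20 (not in A, include), 21 (in A, exclude), 22 (not in A, include)
A' = {1, 2, 6, 7, 8, 9, 10, 11, 13, 14, 15, 18, 19, 20, 22}

{1, 2, 6, 7, 8, 9, 10, 11, 13, 14, 15, 18, 19, 20, 22}


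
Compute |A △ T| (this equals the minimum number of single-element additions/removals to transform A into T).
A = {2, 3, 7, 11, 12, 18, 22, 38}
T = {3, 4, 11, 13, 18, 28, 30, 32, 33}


Set A = {2, 3, 7, 11, 12, 18, 22, 38}
Set T = {3, 4, 11, 13, 18, 28, 30, 32, 33}
Elements to remove from A (in A, not in T): {2, 7, 12, 22, 38} → 5 removals
Elements to add to A (in T, not in A): {4, 13, 28, 30, 32, 33} → 6 additions
Total edits = 5 + 6 = 11

11


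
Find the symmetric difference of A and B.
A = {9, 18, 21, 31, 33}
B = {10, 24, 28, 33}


Set A = {9, 18, 21, 31, 33}
Set B = {10, 24, 28, 33}
A △ B = (A \ B) ∪ (B \ A)
Elements in A but not B: {9, 18, 21, 31}
Elements in B but not A: {10, 24, 28}
A △ B = {9, 10, 18, 21, 24, 28, 31}

{9, 10, 18, 21, 24, 28, 31}


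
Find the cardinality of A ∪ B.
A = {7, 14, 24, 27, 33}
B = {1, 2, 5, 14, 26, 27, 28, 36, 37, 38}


Set A = {7, 14, 24, 27, 33}, |A| = 5
Set B = {1, 2, 5, 14, 26, 27, 28, 36, 37, 38}, |B| = 10
A ∩ B = {14, 27}, |A ∩ B| = 2
|A ∪ B| = |A| + |B| - |A ∩ B| = 5 + 10 - 2 = 13

13


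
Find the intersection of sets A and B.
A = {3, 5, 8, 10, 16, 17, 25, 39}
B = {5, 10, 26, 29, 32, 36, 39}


Set A = {3, 5, 8, 10, 16, 17, 25, 39}
Set B = {5, 10, 26, 29, 32, 36, 39}
A ∩ B includes only elements in both sets.
Check each element of A against B:
3 ✗, 5 ✓, 8 ✗, 10 ✓, 16 ✗, 17 ✗, 25 ✗, 39 ✓
A ∩ B = {5, 10, 39}

{5, 10, 39}


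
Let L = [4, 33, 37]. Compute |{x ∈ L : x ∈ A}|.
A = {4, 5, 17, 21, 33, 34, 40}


Set A = {4, 5, 17, 21, 33, 34, 40}
Candidates: [4, 33, 37]
Check each candidate:
4 ∈ A, 33 ∈ A, 37 ∉ A
Count of candidates in A: 2

2


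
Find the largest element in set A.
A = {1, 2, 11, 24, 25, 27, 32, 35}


Set A = {1, 2, 11, 24, 25, 27, 32, 35}
Elements in ascending order: 1, 2, 11, 24, 25, 27, 32, 35
The largest element is 35.

35


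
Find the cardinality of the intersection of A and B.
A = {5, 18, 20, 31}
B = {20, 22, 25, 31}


Set A = {5, 18, 20, 31}
Set B = {20, 22, 25, 31}
A ∩ B = {20, 31}
|A ∩ B| = 2

2


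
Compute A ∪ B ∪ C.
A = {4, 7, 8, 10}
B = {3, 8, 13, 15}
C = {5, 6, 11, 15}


Set A = {4, 7, 8, 10}
Set B = {3, 8, 13, 15}
Set C = {5, 6, 11, 15}
First, A ∪ B = {3, 4, 7, 8, 10, 13, 15}
Then, (A ∪ B) ∪ C = {3, 4, 5, 6, 7, 8, 10, 11, 13, 15}

{3, 4, 5, 6, 7, 8, 10, 11, 13, 15}


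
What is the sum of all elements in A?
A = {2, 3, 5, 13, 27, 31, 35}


Set A = {2, 3, 5, 13, 27, 31, 35}
Sum = 2 + 3 + 5 + 13 + 27 + 31 + 35 = 116

116


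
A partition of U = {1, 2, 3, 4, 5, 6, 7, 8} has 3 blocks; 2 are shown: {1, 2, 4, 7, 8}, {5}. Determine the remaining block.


U = {1, 2, 3, 4, 5, 6, 7, 8}
Shown blocks: {1, 2, 4, 7, 8}, {5}
A partition's blocks are pairwise disjoint and cover U, so the missing block = U \ (union of shown blocks).
Union of shown blocks: {1, 2, 4, 5, 7, 8}
Missing block = U \ (union) = {3, 6}

{3, 6}


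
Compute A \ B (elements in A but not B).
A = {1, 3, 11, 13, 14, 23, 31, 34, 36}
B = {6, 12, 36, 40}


Set A = {1, 3, 11, 13, 14, 23, 31, 34, 36}
Set B = {6, 12, 36, 40}
A \ B includes elements in A that are not in B.
Check each element of A:
1 (not in B, keep), 3 (not in B, keep), 11 (not in B, keep), 13 (not in B, keep), 14 (not in B, keep), 23 (not in B, keep), 31 (not in B, keep), 34 (not in B, keep), 36 (in B, remove)
A \ B = {1, 3, 11, 13, 14, 23, 31, 34}

{1, 3, 11, 13, 14, 23, 31, 34}


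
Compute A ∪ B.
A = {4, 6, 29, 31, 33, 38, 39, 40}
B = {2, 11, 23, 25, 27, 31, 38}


Set A = {4, 6, 29, 31, 33, 38, 39, 40}
Set B = {2, 11, 23, 25, 27, 31, 38}
A ∪ B includes all elements in either set.
Elements from A: {4, 6, 29, 31, 33, 38, 39, 40}
Elements from B not already included: {2, 11, 23, 25, 27}
A ∪ B = {2, 4, 6, 11, 23, 25, 27, 29, 31, 33, 38, 39, 40}

{2, 4, 6, 11, 23, 25, 27, 29, 31, 33, 38, 39, 40}


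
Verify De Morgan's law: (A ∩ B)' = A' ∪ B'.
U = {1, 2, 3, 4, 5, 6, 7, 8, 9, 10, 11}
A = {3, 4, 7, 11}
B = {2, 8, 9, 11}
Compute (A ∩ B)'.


U = {1, 2, 3, 4, 5, 6, 7, 8, 9, 10, 11}
A = {3, 4, 7, 11}, B = {2, 8, 9, 11}
A ∩ B = {11}
(A ∩ B)' = U \ (A ∩ B) = {1, 2, 3, 4, 5, 6, 7, 8, 9, 10}
Verification via A' ∪ B': A' = {1, 2, 5, 6, 8, 9, 10}, B' = {1, 3, 4, 5, 6, 7, 10}
A' ∪ B' = {1, 2, 3, 4, 5, 6, 7, 8, 9, 10} ✓

{1, 2, 3, 4, 5, 6, 7, 8, 9, 10}


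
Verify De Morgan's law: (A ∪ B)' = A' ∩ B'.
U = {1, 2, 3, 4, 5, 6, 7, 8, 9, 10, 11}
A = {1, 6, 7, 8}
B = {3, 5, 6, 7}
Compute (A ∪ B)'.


U = {1, 2, 3, 4, 5, 6, 7, 8, 9, 10, 11}
A = {1, 6, 7, 8}, B = {3, 5, 6, 7}
A ∪ B = {1, 3, 5, 6, 7, 8}
(A ∪ B)' = U \ (A ∪ B) = {2, 4, 9, 10, 11}
Verification via A' ∩ B': A' = {2, 3, 4, 5, 9, 10, 11}, B' = {1, 2, 4, 8, 9, 10, 11}
A' ∩ B' = {2, 4, 9, 10, 11} ✓

{2, 4, 9, 10, 11}


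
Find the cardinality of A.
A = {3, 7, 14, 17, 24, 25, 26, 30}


Set A = {3, 7, 14, 17, 24, 25, 26, 30}
Listing elements: 3, 7, 14, 17, 24, 25, 26, 30
Counting: 8 elements
|A| = 8

8


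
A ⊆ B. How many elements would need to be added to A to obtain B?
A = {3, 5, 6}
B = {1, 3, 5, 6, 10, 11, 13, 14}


Set A = {3, 5, 6}, |A| = 3
Set B = {1, 3, 5, 6, 10, 11, 13, 14}, |B| = 8
Since A ⊆ B: B \ A = {1, 10, 11, 13, 14}
|B| - |A| = 8 - 3 = 5

5


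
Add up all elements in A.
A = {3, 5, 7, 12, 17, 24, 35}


Set A = {3, 5, 7, 12, 17, 24, 35}
Sum = 3 + 5 + 7 + 12 + 17 + 24 + 35 = 103

103


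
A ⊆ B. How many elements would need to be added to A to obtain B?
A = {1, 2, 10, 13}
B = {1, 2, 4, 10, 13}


Set A = {1, 2, 10, 13}, |A| = 4
Set B = {1, 2, 4, 10, 13}, |B| = 5
Since A ⊆ B: B \ A = {4}
|B| - |A| = 5 - 4 = 1

1


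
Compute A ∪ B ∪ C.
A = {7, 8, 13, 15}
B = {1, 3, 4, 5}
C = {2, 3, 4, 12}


Set A = {7, 8, 13, 15}
Set B = {1, 3, 4, 5}
Set C = {2, 3, 4, 12}
First, A ∪ B = {1, 3, 4, 5, 7, 8, 13, 15}
Then, (A ∪ B) ∪ C = {1, 2, 3, 4, 5, 7, 8, 12, 13, 15}

{1, 2, 3, 4, 5, 7, 8, 12, 13, 15}


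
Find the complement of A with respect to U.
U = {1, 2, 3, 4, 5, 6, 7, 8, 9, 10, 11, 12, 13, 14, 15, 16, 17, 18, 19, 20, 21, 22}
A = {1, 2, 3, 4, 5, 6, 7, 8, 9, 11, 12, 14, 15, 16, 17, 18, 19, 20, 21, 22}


Universal set U = {1, 2, 3, 4, 5, 6, 7, 8, 9, 10, 11, 12, 13, 14, 15, 16, 17, 18, 19, 20, 21, 22}
Set A = {1, 2, 3, 4, 5, 6, 7, 8, 9, 11, 12, 14, 15, 16, 17, 18, 19, 20, 21, 22}
A' = U \ A = elements in U but not in A
Checking each element of U:
1 (in A, exclude), 2 (in A, exclude), 3 (in A, exclude), 4 (in A, exclude), 5 (in A, exclude), 6 (in A, exclude), 7 (in A, exclude), 8 (in A, exclude), 9 (in A, exclude), 10 (not in A, include), 11 (in A, exclude), 12 (in A, exclude), 13 (not in A, include), 14 (in A, exclude), 15 (in A, exclude), 16 (in A, exclude), 17 (in A, exclude), 18 (in A, exclude), 19 (in A, exclude), 20 (in A, exclude), 21 (in A, exclude), 22 (in A, exclude)
A' = {10, 13}

{10, 13}


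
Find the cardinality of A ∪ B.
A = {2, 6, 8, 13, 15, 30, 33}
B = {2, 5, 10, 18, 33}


Set A = {2, 6, 8, 13, 15, 30, 33}, |A| = 7
Set B = {2, 5, 10, 18, 33}, |B| = 5
A ∩ B = {2, 33}, |A ∩ B| = 2
|A ∪ B| = |A| + |B| - |A ∩ B| = 7 + 5 - 2 = 10

10


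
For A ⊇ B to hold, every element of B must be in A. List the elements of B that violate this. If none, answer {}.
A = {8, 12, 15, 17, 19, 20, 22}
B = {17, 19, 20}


Set A = {8, 12, 15, 17, 19, 20, 22}
Set B = {17, 19, 20}
Check each element of B against A:
17 ∈ A, 19 ∈ A, 20 ∈ A
Elements of B not in A: {}

{}


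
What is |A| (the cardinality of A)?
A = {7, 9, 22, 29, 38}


Set A = {7, 9, 22, 29, 38}
Listing elements: 7, 9, 22, 29, 38
Counting: 5 elements
|A| = 5

5


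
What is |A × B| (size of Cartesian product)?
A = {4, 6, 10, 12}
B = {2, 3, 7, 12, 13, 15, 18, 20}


Set A = {4, 6, 10, 12} has 4 elements.
Set B = {2, 3, 7, 12, 13, 15, 18, 20} has 8 elements.
|A × B| = |A| × |B| = 4 × 8 = 32

32


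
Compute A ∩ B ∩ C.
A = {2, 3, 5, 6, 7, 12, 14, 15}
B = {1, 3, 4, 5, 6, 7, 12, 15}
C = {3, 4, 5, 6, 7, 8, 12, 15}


Set A = {2, 3, 5, 6, 7, 12, 14, 15}
Set B = {1, 3, 4, 5, 6, 7, 12, 15}
Set C = {3, 4, 5, 6, 7, 8, 12, 15}
First, A ∩ B = {3, 5, 6, 7, 12, 15}
Then, (A ∩ B) ∩ C = {3, 5, 6, 7, 12, 15}

{3, 5, 6, 7, 12, 15}


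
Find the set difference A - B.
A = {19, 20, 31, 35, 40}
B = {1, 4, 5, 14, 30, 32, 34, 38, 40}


Set A = {19, 20, 31, 35, 40}
Set B = {1, 4, 5, 14, 30, 32, 34, 38, 40}
A \ B includes elements in A that are not in B.
Check each element of A:
19 (not in B, keep), 20 (not in B, keep), 31 (not in B, keep), 35 (not in B, keep), 40 (in B, remove)
A \ B = {19, 20, 31, 35}

{19, 20, 31, 35}


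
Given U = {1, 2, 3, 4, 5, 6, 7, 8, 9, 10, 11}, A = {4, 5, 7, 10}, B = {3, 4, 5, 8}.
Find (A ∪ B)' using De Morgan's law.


U = {1, 2, 3, 4, 5, 6, 7, 8, 9, 10, 11}
A = {4, 5, 7, 10}, B = {3, 4, 5, 8}
A ∪ B = {3, 4, 5, 7, 8, 10}
(A ∪ B)' = U \ (A ∪ B) = {1, 2, 6, 9, 11}
Verification via A' ∩ B': A' = {1, 2, 3, 6, 8, 9, 11}, B' = {1, 2, 6, 7, 9, 10, 11}
A' ∩ B' = {1, 2, 6, 9, 11} ✓

{1, 2, 6, 9, 11}


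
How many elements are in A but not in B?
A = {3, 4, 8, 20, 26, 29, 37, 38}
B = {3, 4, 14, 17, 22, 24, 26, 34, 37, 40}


Set A = {3, 4, 8, 20, 26, 29, 37, 38}
Set B = {3, 4, 14, 17, 22, 24, 26, 34, 37, 40}
A \ B = {8, 20, 29, 38}
|A \ B| = 4

4


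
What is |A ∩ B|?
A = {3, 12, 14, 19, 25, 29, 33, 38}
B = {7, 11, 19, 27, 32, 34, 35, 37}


Set A = {3, 12, 14, 19, 25, 29, 33, 38}
Set B = {7, 11, 19, 27, 32, 34, 35, 37}
A ∩ B = {19}
|A ∩ B| = 1

1


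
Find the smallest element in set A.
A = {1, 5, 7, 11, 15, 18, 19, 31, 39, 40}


Set A = {1, 5, 7, 11, 15, 18, 19, 31, 39, 40}
Elements in ascending order: 1, 5, 7, 11, 15, 18, 19, 31, 39, 40
The smallest element is 1.

1


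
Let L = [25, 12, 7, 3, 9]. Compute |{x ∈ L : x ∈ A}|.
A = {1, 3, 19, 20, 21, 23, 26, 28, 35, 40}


Set A = {1, 3, 19, 20, 21, 23, 26, 28, 35, 40}
Candidates: [25, 12, 7, 3, 9]
Check each candidate:
25 ∉ A, 12 ∉ A, 7 ∉ A, 3 ∈ A, 9 ∉ A
Count of candidates in A: 1

1


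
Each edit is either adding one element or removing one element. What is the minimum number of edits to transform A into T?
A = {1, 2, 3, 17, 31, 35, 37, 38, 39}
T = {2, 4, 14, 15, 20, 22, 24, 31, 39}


Set A = {1, 2, 3, 17, 31, 35, 37, 38, 39}
Set T = {2, 4, 14, 15, 20, 22, 24, 31, 39}
Elements to remove from A (in A, not in T): {1, 3, 17, 35, 37, 38} → 6 removals
Elements to add to A (in T, not in A): {4, 14, 15, 20, 22, 24} → 6 additions
Total edits = 6 + 6 = 12

12


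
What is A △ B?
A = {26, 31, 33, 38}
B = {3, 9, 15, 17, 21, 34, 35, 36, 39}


Set A = {26, 31, 33, 38}
Set B = {3, 9, 15, 17, 21, 34, 35, 36, 39}
A △ B = (A \ B) ∪ (B \ A)
Elements in A but not B: {26, 31, 33, 38}
Elements in B but not A: {3, 9, 15, 17, 21, 34, 35, 36, 39}
A △ B = {3, 9, 15, 17, 21, 26, 31, 33, 34, 35, 36, 38, 39}

{3, 9, 15, 17, 21, 26, 31, 33, 34, 35, 36, 38, 39}


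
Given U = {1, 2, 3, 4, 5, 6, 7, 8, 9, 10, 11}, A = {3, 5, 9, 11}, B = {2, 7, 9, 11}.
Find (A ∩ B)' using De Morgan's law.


U = {1, 2, 3, 4, 5, 6, 7, 8, 9, 10, 11}
A = {3, 5, 9, 11}, B = {2, 7, 9, 11}
A ∩ B = {9, 11}
(A ∩ B)' = U \ (A ∩ B) = {1, 2, 3, 4, 5, 6, 7, 8, 10}
Verification via A' ∪ B': A' = {1, 2, 4, 6, 7, 8, 10}, B' = {1, 3, 4, 5, 6, 8, 10}
A' ∪ B' = {1, 2, 3, 4, 5, 6, 7, 8, 10} ✓

{1, 2, 3, 4, 5, 6, 7, 8, 10}


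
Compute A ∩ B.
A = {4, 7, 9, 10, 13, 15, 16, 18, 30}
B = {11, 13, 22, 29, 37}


Set A = {4, 7, 9, 10, 13, 15, 16, 18, 30}
Set B = {11, 13, 22, 29, 37}
A ∩ B includes only elements in both sets.
Check each element of A against B:
4 ✗, 7 ✗, 9 ✗, 10 ✗, 13 ✓, 15 ✗, 16 ✗, 18 ✗, 30 ✗
A ∩ B = {13}

{13}


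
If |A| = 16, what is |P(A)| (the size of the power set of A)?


The set has 16 elements.
The power set contains all possible subsets.
|P(A)| = 2^|A| = 2^16 = 65536

65536


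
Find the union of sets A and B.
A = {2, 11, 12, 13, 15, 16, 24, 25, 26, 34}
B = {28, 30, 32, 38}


Set A = {2, 11, 12, 13, 15, 16, 24, 25, 26, 34}
Set B = {28, 30, 32, 38}
A ∪ B includes all elements in either set.
Elements from A: {2, 11, 12, 13, 15, 16, 24, 25, 26, 34}
Elements from B not already included: {28, 30, 32, 38}
A ∪ B = {2, 11, 12, 13, 15, 16, 24, 25, 26, 28, 30, 32, 34, 38}

{2, 11, 12, 13, 15, 16, 24, 25, 26, 28, 30, 32, 34, 38}


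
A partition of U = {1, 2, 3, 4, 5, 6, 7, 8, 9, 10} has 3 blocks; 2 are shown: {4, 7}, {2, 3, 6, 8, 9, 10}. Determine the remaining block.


U = {1, 2, 3, 4, 5, 6, 7, 8, 9, 10}
Shown blocks: {4, 7}, {2, 3, 6, 8, 9, 10}
A partition's blocks are pairwise disjoint and cover U, so the missing block = U \ (union of shown blocks).
Union of shown blocks: {2, 3, 4, 6, 7, 8, 9, 10}
Missing block = U \ (union) = {1, 5}

{1, 5}


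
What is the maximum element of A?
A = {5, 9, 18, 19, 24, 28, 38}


Set A = {5, 9, 18, 19, 24, 28, 38}
Elements in ascending order: 5, 9, 18, 19, 24, 28, 38
The largest element is 38.

38


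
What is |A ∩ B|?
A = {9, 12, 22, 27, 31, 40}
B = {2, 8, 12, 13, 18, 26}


Set A = {9, 12, 22, 27, 31, 40}
Set B = {2, 8, 12, 13, 18, 26}
A ∩ B = {12}
|A ∩ B| = 1

1


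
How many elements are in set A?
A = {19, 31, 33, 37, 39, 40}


Set A = {19, 31, 33, 37, 39, 40}
Listing elements: 19, 31, 33, 37, 39, 40
Counting: 6 elements
|A| = 6

6


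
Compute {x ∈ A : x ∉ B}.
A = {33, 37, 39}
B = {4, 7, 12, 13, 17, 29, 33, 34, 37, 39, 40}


Set A = {33, 37, 39}
Set B = {4, 7, 12, 13, 17, 29, 33, 34, 37, 39, 40}
Check each element of A against B:
33 ∈ B, 37 ∈ B, 39 ∈ B
Elements of A not in B: {}

{}


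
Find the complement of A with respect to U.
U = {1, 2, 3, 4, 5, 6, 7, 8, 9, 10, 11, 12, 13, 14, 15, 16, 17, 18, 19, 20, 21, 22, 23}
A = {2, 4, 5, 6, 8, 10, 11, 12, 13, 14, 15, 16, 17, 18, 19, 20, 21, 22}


Universal set U = {1, 2, 3, 4, 5, 6, 7, 8, 9, 10, 11, 12, 13, 14, 15, 16, 17, 18, 19, 20, 21, 22, 23}
Set A = {2, 4, 5, 6, 8, 10, 11, 12, 13, 14, 15, 16, 17, 18, 19, 20, 21, 22}
A' = U \ A = elements in U but not in A
Checking each element of U:
1 (not in A, include), 2 (in A, exclude), 3 (not in A, include), 4 (in A, exclude), 5 (in A, exclude), 6 (in A, exclude), 7 (not in A, include), 8 (in A, exclude), 9 (not in A, include), 10 (in A, exclude), 11 (in A, exclude), 12 (in A, exclude), 13 (in A, exclude), 14 (in A, exclude), 15 (in A, exclude), 16 (in A, exclude), 17 (in A, exclude), 18 (in A, exclude), 19 (in A, exclude), 20 (in A, exclude), 21 (in A, exclude), 22 (in A, exclude), 23 (not in A, include)
A' = {1, 3, 7, 9, 23}

{1, 3, 7, 9, 23}


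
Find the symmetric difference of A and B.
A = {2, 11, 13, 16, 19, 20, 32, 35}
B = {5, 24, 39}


Set A = {2, 11, 13, 16, 19, 20, 32, 35}
Set B = {5, 24, 39}
A △ B = (A \ B) ∪ (B \ A)
Elements in A but not B: {2, 11, 13, 16, 19, 20, 32, 35}
Elements in B but not A: {5, 24, 39}
A △ B = {2, 5, 11, 13, 16, 19, 20, 24, 32, 35, 39}

{2, 5, 11, 13, 16, 19, 20, 24, 32, 35, 39}


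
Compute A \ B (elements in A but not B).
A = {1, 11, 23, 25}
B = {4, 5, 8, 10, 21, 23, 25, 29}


Set A = {1, 11, 23, 25}
Set B = {4, 5, 8, 10, 21, 23, 25, 29}
A \ B includes elements in A that are not in B.
Check each element of A:
1 (not in B, keep), 11 (not in B, keep), 23 (in B, remove), 25 (in B, remove)
A \ B = {1, 11}

{1, 11}


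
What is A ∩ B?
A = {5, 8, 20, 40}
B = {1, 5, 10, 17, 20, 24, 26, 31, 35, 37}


Set A = {5, 8, 20, 40}
Set B = {1, 5, 10, 17, 20, 24, 26, 31, 35, 37}
A ∩ B includes only elements in both sets.
Check each element of A against B:
5 ✓, 8 ✗, 20 ✓, 40 ✗
A ∩ B = {5, 20}

{5, 20}


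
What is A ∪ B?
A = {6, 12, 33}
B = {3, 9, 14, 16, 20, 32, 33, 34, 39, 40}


Set A = {6, 12, 33}
Set B = {3, 9, 14, 16, 20, 32, 33, 34, 39, 40}
A ∪ B includes all elements in either set.
Elements from A: {6, 12, 33}
Elements from B not already included: {3, 9, 14, 16, 20, 32, 34, 39, 40}
A ∪ B = {3, 6, 9, 12, 14, 16, 20, 32, 33, 34, 39, 40}

{3, 6, 9, 12, 14, 16, 20, 32, 33, 34, 39, 40}


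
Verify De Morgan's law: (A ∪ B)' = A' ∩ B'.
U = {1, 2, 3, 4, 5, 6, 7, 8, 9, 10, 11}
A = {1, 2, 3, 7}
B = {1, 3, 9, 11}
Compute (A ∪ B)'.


U = {1, 2, 3, 4, 5, 6, 7, 8, 9, 10, 11}
A = {1, 2, 3, 7}, B = {1, 3, 9, 11}
A ∪ B = {1, 2, 3, 7, 9, 11}
(A ∪ B)' = U \ (A ∪ B) = {4, 5, 6, 8, 10}
Verification via A' ∩ B': A' = {4, 5, 6, 8, 9, 10, 11}, B' = {2, 4, 5, 6, 7, 8, 10}
A' ∩ B' = {4, 5, 6, 8, 10} ✓

{4, 5, 6, 8, 10}


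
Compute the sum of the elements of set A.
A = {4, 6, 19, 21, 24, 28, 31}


Set A = {4, 6, 19, 21, 24, 28, 31}
Sum = 4 + 6 + 19 + 21 + 24 + 28 + 31 = 133

133


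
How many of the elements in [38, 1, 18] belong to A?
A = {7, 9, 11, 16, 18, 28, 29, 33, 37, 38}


Set A = {7, 9, 11, 16, 18, 28, 29, 33, 37, 38}
Candidates: [38, 1, 18]
Check each candidate:
38 ∈ A, 1 ∉ A, 18 ∈ A
Count of candidates in A: 2

2


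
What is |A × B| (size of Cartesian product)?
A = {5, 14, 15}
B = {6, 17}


Set A = {5, 14, 15} has 3 elements.
Set B = {6, 17} has 2 elements.
|A × B| = |A| × |B| = 3 × 2 = 6

6


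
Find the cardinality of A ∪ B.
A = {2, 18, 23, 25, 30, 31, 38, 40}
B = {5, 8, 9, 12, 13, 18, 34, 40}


Set A = {2, 18, 23, 25, 30, 31, 38, 40}, |A| = 8
Set B = {5, 8, 9, 12, 13, 18, 34, 40}, |B| = 8
A ∩ B = {18, 40}, |A ∩ B| = 2
|A ∪ B| = |A| + |B| - |A ∩ B| = 8 + 8 - 2 = 14

14


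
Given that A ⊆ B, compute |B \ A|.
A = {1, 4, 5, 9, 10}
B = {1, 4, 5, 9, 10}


Set A = {1, 4, 5, 9, 10}, |A| = 5
Set B = {1, 4, 5, 9, 10}, |B| = 5
Since A ⊆ B: B \ A = {}
|B| - |A| = 5 - 5 = 0

0


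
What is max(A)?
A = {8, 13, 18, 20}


Set A = {8, 13, 18, 20}
Elements in ascending order: 8, 13, 18, 20
The largest element is 20.

20


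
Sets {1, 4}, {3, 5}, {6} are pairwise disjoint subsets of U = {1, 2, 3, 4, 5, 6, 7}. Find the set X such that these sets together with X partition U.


U = {1, 2, 3, 4, 5, 6, 7}
Shown blocks: {1, 4}, {3, 5}, {6}
A partition's blocks are pairwise disjoint and cover U, so the missing block = U \ (union of shown blocks).
Union of shown blocks: {1, 3, 4, 5, 6}
Missing block = U \ (union) = {2, 7}

{2, 7}


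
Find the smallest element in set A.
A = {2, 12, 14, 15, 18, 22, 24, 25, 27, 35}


Set A = {2, 12, 14, 15, 18, 22, 24, 25, 27, 35}
Elements in ascending order: 2, 12, 14, 15, 18, 22, 24, 25, 27, 35
The smallest element is 2.

2


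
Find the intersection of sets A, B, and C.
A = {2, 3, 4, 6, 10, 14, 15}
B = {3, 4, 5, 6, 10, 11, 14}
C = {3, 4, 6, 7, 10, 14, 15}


Set A = {2, 3, 4, 6, 10, 14, 15}
Set B = {3, 4, 5, 6, 10, 11, 14}
Set C = {3, 4, 6, 7, 10, 14, 15}
First, A ∩ B = {3, 4, 6, 10, 14}
Then, (A ∩ B) ∩ C = {3, 4, 6, 10, 14}

{3, 4, 6, 10, 14}


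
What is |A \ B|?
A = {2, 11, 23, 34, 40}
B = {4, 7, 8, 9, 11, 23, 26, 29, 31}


Set A = {2, 11, 23, 34, 40}
Set B = {4, 7, 8, 9, 11, 23, 26, 29, 31}
A \ B = {2, 34, 40}
|A \ B| = 3

3


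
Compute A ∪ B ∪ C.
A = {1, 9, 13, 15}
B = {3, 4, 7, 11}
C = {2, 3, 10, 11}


Set A = {1, 9, 13, 15}
Set B = {3, 4, 7, 11}
Set C = {2, 3, 10, 11}
First, A ∪ B = {1, 3, 4, 7, 9, 11, 13, 15}
Then, (A ∪ B) ∪ C = {1, 2, 3, 4, 7, 9, 10, 11, 13, 15}

{1, 2, 3, 4, 7, 9, 10, 11, 13, 15}


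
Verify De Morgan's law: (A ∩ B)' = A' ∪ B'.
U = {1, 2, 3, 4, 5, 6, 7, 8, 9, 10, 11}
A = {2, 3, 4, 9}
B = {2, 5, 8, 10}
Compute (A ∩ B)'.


U = {1, 2, 3, 4, 5, 6, 7, 8, 9, 10, 11}
A = {2, 3, 4, 9}, B = {2, 5, 8, 10}
A ∩ B = {2}
(A ∩ B)' = U \ (A ∩ B) = {1, 3, 4, 5, 6, 7, 8, 9, 10, 11}
Verification via A' ∪ B': A' = {1, 5, 6, 7, 8, 10, 11}, B' = {1, 3, 4, 6, 7, 9, 11}
A' ∪ B' = {1, 3, 4, 5, 6, 7, 8, 9, 10, 11} ✓

{1, 3, 4, 5, 6, 7, 8, 9, 10, 11}
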